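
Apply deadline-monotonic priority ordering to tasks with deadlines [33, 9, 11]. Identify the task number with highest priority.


Sort tasks by relative deadline (ascending):
  Task 2: deadline = 9
  Task 3: deadline = 11
  Task 1: deadline = 33
Priority order (highest first): [2, 3, 1]
Highest priority task = 2

2


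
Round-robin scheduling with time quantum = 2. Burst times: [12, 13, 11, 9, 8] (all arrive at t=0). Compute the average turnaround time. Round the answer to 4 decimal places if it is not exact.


Time quantum = 2
Execution trace:
  J1 runs 2 units, time = 2
  J2 runs 2 units, time = 4
  J3 runs 2 units, time = 6
  J4 runs 2 units, time = 8
  J5 runs 2 units, time = 10
  J1 runs 2 units, time = 12
  J2 runs 2 units, time = 14
  J3 runs 2 units, time = 16
  J4 runs 2 units, time = 18
  J5 runs 2 units, time = 20
  J1 runs 2 units, time = 22
  J2 runs 2 units, time = 24
  J3 runs 2 units, time = 26
  J4 runs 2 units, time = 28
  J5 runs 2 units, time = 30
  J1 runs 2 units, time = 32
  J2 runs 2 units, time = 34
  J3 runs 2 units, time = 36
  J4 runs 2 units, time = 38
  J5 runs 2 units, time = 40
  J1 runs 2 units, time = 42
  J2 runs 2 units, time = 44
  J3 runs 2 units, time = 46
  J4 runs 1 units, time = 47
  J1 runs 2 units, time = 49
  J2 runs 2 units, time = 51
  J3 runs 1 units, time = 52
  J2 runs 1 units, time = 53
Finish times: [49, 53, 52, 47, 40]
Average turnaround = 241/5 = 48.2

48.2


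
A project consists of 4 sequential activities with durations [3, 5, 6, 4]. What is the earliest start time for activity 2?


Activity 2 starts after activities 1 through 1 complete.
Predecessor durations: [3]
ES = 3 = 3

3


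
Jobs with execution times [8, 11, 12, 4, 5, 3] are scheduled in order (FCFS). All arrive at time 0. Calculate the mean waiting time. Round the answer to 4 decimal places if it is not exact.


FCFS order (as given): [8, 11, 12, 4, 5, 3]
Waiting times:
  Job 1: wait = 0
  Job 2: wait = 8
  Job 3: wait = 19
  Job 4: wait = 31
  Job 5: wait = 35
  Job 6: wait = 40
Sum of waiting times = 133
Average waiting time = 133/6 = 22.1667

22.1667


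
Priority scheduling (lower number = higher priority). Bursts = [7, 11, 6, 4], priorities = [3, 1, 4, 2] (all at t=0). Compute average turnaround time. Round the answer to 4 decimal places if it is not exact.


Sort by priority (ascending = highest first):
Order: [(1, 11), (2, 4), (3, 7), (4, 6)]
Completion times:
  Priority 1, burst=11, C=11
  Priority 2, burst=4, C=15
  Priority 3, burst=7, C=22
  Priority 4, burst=6, C=28
Average turnaround = 76/4 = 19.0

19.0


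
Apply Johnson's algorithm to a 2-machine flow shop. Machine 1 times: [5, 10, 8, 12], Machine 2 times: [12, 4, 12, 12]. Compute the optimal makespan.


Apply Johnson's rule:
  Group 1 (a <= b): [(1, 5, 12), (3, 8, 12), (4, 12, 12)]
  Group 2 (a > b): [(2, 10, 4)]
Optimal job order: [1, 3, 4, 2]
Schedule:
  Job 1: M1 done at 5, M2 done at 17
  Job 3: M1 done at 13, M2 done at 29
  Job 4: M1 done at 25, M2 done at 41
  Job 2: M1 done at 35, M2 done at 45
Makespan = 45

45


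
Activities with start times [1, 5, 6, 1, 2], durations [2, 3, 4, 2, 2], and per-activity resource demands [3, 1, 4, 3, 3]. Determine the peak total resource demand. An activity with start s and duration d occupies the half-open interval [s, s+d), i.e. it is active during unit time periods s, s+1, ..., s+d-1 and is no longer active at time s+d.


Each activity i is active on [start_i, start_i + duration_i).
Compute total resource usage per time slot:
  t=0: active resources = [], total = 0
  t=1: active resources = [3, 3], total = 6
  t=2: active resources = [3, 3, 3], total = 9
  t=3: active resources = [3], total = 3
  t=4: active resources = [], total = 0
  t=5: active resources = [1], total = 1
  t=6: active resources = [1, 4], total = 5
  t=7: active resources = [1, 4], total = 5
  t=8: active resources = [4], total = 4
  t=9: active resources = [4], total = 4
Peak resource demand = 9

9


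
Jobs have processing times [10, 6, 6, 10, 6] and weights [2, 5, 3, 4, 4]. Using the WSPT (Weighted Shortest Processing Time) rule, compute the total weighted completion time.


Compute p/w ratios and sort ascending (WSPT): [(6, 5), (6, 4), (6, 3), (10, 4), (10, 2)]
Compute weighted completion times:
  Job (p=6,w=5): C=6, w*C=5*6=30
  Job (p=6,w=4): C=12, w*C=4*12=48
  Job (p=6,w=3): C=18, w*C=3*18=54
  Job (p=10,w=4): C=28, w*C=4*28=112
  Job (p=10,w=2): C=38, w*C=2*38=76
Total weighted completion time = 320

320


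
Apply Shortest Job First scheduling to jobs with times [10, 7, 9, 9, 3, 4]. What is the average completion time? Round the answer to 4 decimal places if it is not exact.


SJF order (ascending): [3, 4, 7, 9, 9, 10]
Completion times:
  Job 1: burst=3, C=3
  Job 2: burst=4, C=7
  Job 3: burst=7, C=14
  Job 4: burst=9, C=23
  Job 5: burst=9, C=32
  Job 6: burst=10, C=42
Average completion = 121/6 = 20.1667

20.1667


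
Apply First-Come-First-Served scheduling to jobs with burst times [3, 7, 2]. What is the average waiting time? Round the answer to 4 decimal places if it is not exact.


FCFS order (as given): [3, 7, 2]
Waiting times:
  Job 1: wait = 0
  Job 2: wait = 3
  Job 3: wait = 10
Sum of waiting times = 13
Average waiting time = 13/3 = 4.3333

4.3333


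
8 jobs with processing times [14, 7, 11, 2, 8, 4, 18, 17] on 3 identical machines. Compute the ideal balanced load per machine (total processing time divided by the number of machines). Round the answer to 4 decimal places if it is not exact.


Total processing time = 14 + 7 + 11 + 2 + 8 + 4 + 18 + 17 = 81
Number of machines = 3
Ideal balanced load = 81 / 3 = 27.0

27.0


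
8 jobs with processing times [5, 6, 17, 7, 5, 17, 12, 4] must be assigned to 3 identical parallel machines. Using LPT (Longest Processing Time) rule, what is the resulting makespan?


Sort jobs in decreasing order (LPT): [17, 17, 12, 7, 6, 5, 5, 4]
Assign each job to the least loaded machine:
  Machine 1: jobs [17, 6], load = 23
  Machine 2: jobs [17, 5, 4], load = 26
  Machine 3: jobs [12, 7, 5], load = 24
Makespan = max load = 26

26


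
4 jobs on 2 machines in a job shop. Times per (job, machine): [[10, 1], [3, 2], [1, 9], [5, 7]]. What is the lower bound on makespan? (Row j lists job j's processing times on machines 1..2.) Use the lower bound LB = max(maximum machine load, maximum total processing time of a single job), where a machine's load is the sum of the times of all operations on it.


Machine loads:
  Machine 1: 10 + 3 + 1 + 5 = 19
  Machine 2: 1 + 2 + 9 + 7 = 19
Max machine load = 19
Job totals:
  Job 1: 11
  Job 2: 5
  Job 3: 10
  Job 4: 12
Max job total = 12
Lower bound = max(19, 12) = 19

19


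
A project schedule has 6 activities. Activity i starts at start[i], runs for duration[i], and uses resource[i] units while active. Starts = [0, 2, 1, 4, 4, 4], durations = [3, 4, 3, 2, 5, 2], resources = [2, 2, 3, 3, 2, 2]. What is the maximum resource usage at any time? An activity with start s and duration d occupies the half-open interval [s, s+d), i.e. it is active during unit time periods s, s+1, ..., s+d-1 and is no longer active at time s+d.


Each activity i is active on [start_i, start_i + duration_i).
Compute total resource usage per time slot:
  t=0: active resources = [2], total = 2
  t=1: active resources = [2, 3], total = 5
  t=2: active resources = [2, 2, 3], total = 7
  t=3: active resources = [2, 3], total = 5
  t=4: active resources = [2, 3, 2, 2], total = 9
  t=5: active resources = [2, 3, 2, 2], total = 9
  t=6: active resources = [2], total = 2
  t=7: active resources = [2], total = 2
  t=8: active resources = [2], total = 2
Peak resource demand = 9

9


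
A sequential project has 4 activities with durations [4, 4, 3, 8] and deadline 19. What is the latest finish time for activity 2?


LF(activity 2) = deadline - sum of successor durations
Successors: activities 3 through 4 with durations [3, 8]
Sum of successor durations = 11
LF = 19 - 11 = 8

8


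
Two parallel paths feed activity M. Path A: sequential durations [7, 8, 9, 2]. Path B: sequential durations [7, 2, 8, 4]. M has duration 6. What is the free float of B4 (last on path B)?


ES(B4) = sum of predecessors on chain B = 17
EF(B4) = ES + duration = 17 + 4 = 21
Successor of B4 is M. ES(M) = max(sum(A), sum(B)) = max(26, 21) = 26
Free float = ES(successor) - EF(current) = 26 - 21 = 5

5


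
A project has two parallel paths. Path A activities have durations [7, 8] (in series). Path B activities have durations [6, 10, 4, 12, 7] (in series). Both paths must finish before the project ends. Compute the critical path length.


Path A total = 7 + 8 = 15
Path B total = 6 + 10 + 4 + 12 + 7 = 39
Critical path = longest path = max(15, 39) = 39

39


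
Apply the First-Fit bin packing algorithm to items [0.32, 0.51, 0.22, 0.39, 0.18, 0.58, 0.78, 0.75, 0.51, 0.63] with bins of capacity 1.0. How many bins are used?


Place items sequentially using First-Fit:
  Item 0.32 -> new Bin 1
  Item 0.51 -> Bin 1 (now 0.83)
  Item 0.22 -> new Bin 2
  Item 0.39 -> Bin 2 (now 0.61)
  Item 0.18 -> Bin 2 (now 0.79)
  Item 0.58 -> new Bin 3
  Item 0.78 -> new Bin 4
  Item 0.75 -> new Bin 5
  Item 0.51 -> new Bin 6
  Item 0.63 -> new Bin 7
Total bins used = 7

7


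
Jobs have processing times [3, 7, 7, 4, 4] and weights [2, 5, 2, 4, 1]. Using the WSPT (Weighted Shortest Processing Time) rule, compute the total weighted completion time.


Compute p/w ratios and sort ascending (WSPT): [(4, 4), (7, 5), (3, 2), (7, 2), (4, 1)]
Compute weighted completion times:
  Job (p=4,w=4): C=4, w*C=4*4=16
  Job (p=7,w=5): C=11, w*C=5*11=55
  Job (p=3,w=2): C=14, w*C=2*14=28
  Job (p=7,w=2): C=21, w*C=2*21=42
  Job (p=4,w=1): C=25, w*C=1*25=25
Total weighted completion time = 166

166


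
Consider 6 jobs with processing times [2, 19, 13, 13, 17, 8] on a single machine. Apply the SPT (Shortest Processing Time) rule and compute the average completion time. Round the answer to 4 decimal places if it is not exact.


Sort jobs by processing time (SPT order): [2, 8, 13, 13, 17, 19]
Compute completion times sequentially:
  Job 1: processing = 2, completes at 2
  Job 2: processing = 8, completes at 10
  Job 3: processing = 13, completes at 23
  Job 4: processing = 13, completes at 36
  Job 5: processing = 17, completes at 53
  Job 6: processing = 19, completes at 72
Sum of completion times = 196
Average completion time = 196/6 = 32.6667

32.6667


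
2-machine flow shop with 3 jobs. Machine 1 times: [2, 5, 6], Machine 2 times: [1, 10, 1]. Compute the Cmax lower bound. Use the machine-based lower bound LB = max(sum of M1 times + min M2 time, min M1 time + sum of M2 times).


LB1 = sum(M1 times) + min(M2 times) = 13 + 1 = 14
LB2 = min(M1 times) + sum(M2 times) = 2 + 12 = 14
Lower bound = max(LB1, LB2) = max(14, 14) = 14

14


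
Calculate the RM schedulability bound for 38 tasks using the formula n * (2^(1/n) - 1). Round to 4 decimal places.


Compute 2^(1/38) = 1.0184080933
Subtract 1: 1.0184080933 - 1 = 0.0184080933
Multiply by n: 38 * 0.0184080933 = 0.6995075454
Round to 4 dp: 0.6995

0.6995


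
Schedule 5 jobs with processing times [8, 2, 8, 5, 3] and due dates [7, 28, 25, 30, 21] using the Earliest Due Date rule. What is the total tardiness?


Sort by due date (EDD order): [(8, 7), (3, 21), (8, 25), (2, 28), (5, 30)]
Compute completion times and tardiness:
  Job 1: p=8, d=7, C=8, tardiness=max(0,8-7)=1
  Job 2: p=3, d=21, C=11, tardiness=max(0,11-21)=0
  Job 3: p=8, d=25, C=19, tardiness=max(0,19-25)=0
  Job 4: p=2, d=28, C=21, tardiness=max(0,21-28)=0
  Job 5: p=5, d=30, C=26, tardiness=max(0,26-30)=0
Total tardiness = 1

1


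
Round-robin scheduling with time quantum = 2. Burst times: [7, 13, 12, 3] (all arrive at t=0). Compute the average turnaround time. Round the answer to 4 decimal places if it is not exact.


Time quantum = 2
Execution trace:
  J1 runs 2 units, time = 2
  J2 runs 2 units, time = 4
  J3 runs 2 units, time = 6
  J4 runs 2 units, time = 8
  J1 runs 2 units, time = 10
  J2 runs 2 units, time = 12
  J3 runs 2 units, time = 14
  J4 runs 1 units, time = 15
  J1 runs 2 units, time = 17
  J2 runs 2 units, time = 19
  J3 runs 2 units, time = 21
  J1 runs 1 units, time = 22
  J2 runs 2 units, time = 24
  J3 runs 2 units, time = 26
  J2 runs 2 units, time = 28
  J3 runs 2 units, time = 30
  J2 runs 2 units, time = 32
  J3 runs 2 units, time = 34
  J2 runs 1 units, time = 35
Finish times: [22, 35, 34, 15]
Average turnaround = 106/4 = 26.5

26.5


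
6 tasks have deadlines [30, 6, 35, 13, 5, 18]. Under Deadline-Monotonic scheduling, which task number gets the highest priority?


Sort tasks by relative deadline (ascending):
  Task 5: deadline = 5
  Task 2: deadline = 6
  Task 4: deadline = 13
  Task 6: deadline = 18
  Task 1: deadline = 30
  Task 3: deadline = 35
Priority order (highest first): [5, 2, 4, 6, 1, 3]
Highest priority task = 5

5


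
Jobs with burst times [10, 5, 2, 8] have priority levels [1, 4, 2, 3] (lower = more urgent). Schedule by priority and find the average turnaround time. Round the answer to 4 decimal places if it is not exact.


Sort by priority (ascending = highest first):
Order: [(1, 10), (2, 2), (3, 8), (4, 5)]
Completion times:
  Priority 1, burst=10, C=10
  Priority 2, burst=2, C=12
  Priority 3, burst=8, C=20
  Priority 4, burst=5, C=25
Average turnaround = 67/4 = 16.75

16.75


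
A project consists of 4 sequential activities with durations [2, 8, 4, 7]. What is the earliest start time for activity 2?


Activity 2 starts after activities 1 through 1 complete.
Predecessor durations: [2]
ES = 2 = 2

2


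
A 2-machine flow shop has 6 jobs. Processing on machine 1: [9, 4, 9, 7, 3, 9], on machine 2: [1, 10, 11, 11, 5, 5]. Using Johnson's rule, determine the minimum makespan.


Apply Johnson's rule:
  Group 1 (a <= b): [(5, 3, 5), (2, 4, 10), (4, 7, 11), (3, 9, 11)]
  Group 2 (a > b): [(6, 9, 5), (1, 9, 1)]
Optimal job order: [5, 2, 4, 3, 6, 1]
Schedule:
  Job 5: M1 done at 3, M2 done at 8
  Job 2: M1 done at 7, M2 done at 18
  Job 4: M1 done at 14, M2 done at 29
  Job 3: M1 done at 23, M2 done at 40
  Job 6: M1 done at 32, M2 done at 45
  Job 1: M1 done at 41, M2 done at 46
Makespan = 46

46


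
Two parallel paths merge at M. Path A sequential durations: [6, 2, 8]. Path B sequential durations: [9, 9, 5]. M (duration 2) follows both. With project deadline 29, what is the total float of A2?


Forward pass: ES(A2) = sum of predecessors on chain A = 6
EF = ES + duration = 6 + 2 = 8
Backward pass: LF(M) = deadline = 29; LS(M) = 29 - 2 = 27
LF(A2) = LS(M) - sum(successors on chain A) = 27 - 8 = 19
LS = LF - duration = 19 - 2 = 17
Total float = LS - ES = 17 - 6 = 11

11


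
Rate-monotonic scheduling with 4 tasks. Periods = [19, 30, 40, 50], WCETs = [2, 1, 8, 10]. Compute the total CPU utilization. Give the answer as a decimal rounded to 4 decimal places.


Compute individual utilizations (exact fractions):
  Task 1: C/T = 2/19 (approx. 0.1053)
  Task 2: C/T = 1/30 (approx. 0.0333)
  Task 3: C/T = 8/40 = 1/5 (approx. 0.2)
  Task 4: C/T = 10/50 = 1/5 (approx. 0.2)
Total utilization U = 2/19 + 1/30 + 1/5 + 1/5 = 307/570
Rounded to 4 decimal places: U = 0.5386
RM (Liu & Layland) bound for 4 tasks = 0.756828; compare with U = 307/570 (approx. 0.538596)
U <= bound, so schedulable by RM sufficient condition.

0.5386


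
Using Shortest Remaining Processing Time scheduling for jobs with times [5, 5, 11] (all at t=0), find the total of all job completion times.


Since all jobs arrive at t=0, SRPT equals SPT ordering.
SPT order: [5, 5, 11]
Completion times:
  Job 1: p=5, C=5
  Job 2: p=5, C=10
  Job 3: p=11, C=21
Total completion time = 5 + 10 + 21 = 36

36


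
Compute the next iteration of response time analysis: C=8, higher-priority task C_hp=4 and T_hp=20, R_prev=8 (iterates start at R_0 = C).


R_next = C + ceil(R_prev / T_hp) * C_hp
ceil(8 / 20) = ceil(0.4) = 1
Interference = 1 * 4 = 4
R_next = 8 + 4 = 12

12


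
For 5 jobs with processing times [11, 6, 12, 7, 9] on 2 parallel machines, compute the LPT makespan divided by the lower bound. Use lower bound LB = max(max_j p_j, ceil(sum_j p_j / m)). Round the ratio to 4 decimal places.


LPT order: [12, 11, 9, 7, 6]
Machine loads after assignment: [25, 20]
LPT makespan = 25
Lower bound = max(max_job, ceil(total/2)) = max(12, 23) = 23
Ratio = 25 / 23 = 1.087

1.087


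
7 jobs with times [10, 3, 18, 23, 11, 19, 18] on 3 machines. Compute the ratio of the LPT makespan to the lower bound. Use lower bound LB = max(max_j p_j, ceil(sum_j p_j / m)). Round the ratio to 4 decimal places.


LPT order: [23, 19, 18, 18, 11, 10, 3]
Machine loads after assignment: [33, 33, 36]
LPT makespan = 36
Lower bound = max(max_job, ceil(total/3)) = max(23, 34) = 34
Ratio = 36 / 34 = 1.0588

1.0588


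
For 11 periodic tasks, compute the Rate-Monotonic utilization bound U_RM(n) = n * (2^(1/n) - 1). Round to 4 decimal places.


Compute 2^(1/11) = 1.0650410894
Subtract 1: 1.0650410894 - 1 = 0.0650410894
Multiply by n: 11 * 0.0650410894 = 0.7154519834
Round to 4 dp: 0.7155

0.7155


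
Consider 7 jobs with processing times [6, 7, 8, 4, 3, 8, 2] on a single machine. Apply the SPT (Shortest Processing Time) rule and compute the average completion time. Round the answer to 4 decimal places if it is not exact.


Sort jobs by processing time (SPT order): [2, 3, 4, 6, 7, 8, 8]
Compute completion times sequentially:
  Job 1: processing = 2, completes at 2
  Job 2: processing = 3, completes at 5
  Job 3: processing = 4, completes at 9
  Job 4: processing = 6, completes at 15
  Job 5: processing = 7, completes at 22
  Job 6: processing = 8, completes at 30
  Job 7: processing = 8, completes at 38
Sum of completion times = 121
Average completion time = 121/7 = 17.2857

17.2857


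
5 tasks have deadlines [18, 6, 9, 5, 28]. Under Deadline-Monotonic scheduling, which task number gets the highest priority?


Sort tasks by relative deadline (ascending):
  Task 4: deadline = 5
  Task 2: deadline = 6
  Task 3: deadline = 9
  Task 1: deadline = 18
  Task 5: deadline = 28
Priority order (highest first): [4, 2, 3, 1, 5]
Highest priority task = 4

4


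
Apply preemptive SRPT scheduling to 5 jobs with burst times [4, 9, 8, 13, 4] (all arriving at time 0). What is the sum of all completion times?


Since all jobs arrive at t=0, SRPT equals SPT ordering.
SPT order: [4, 4, 8, 9, 13]
Completion times:
  Job 1: p=4, C=4
  Job 2: p=4, C=8
  Job 3: p=8, C=16
  Job 4: p=9, C=25
  Job 5: p=13, C=38
Total completion time = 4 + 8 + 16 + 25 + 38 = 91

91


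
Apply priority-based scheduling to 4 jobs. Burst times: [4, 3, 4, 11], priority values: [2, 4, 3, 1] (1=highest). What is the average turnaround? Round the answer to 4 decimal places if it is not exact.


Sort by priority (ascending = highest first):
Order: [(1, 11), (2, 4), (3, 4), (4, 3)]
Completion times:
  Priority 1, burst=11, C=11
  Priority 2, burst=4, C=15
  Priority 3, burst=4, C=19
  Priority 4, burst=3, C=22
Average turnaround = 67/4 = 16.75

16.75


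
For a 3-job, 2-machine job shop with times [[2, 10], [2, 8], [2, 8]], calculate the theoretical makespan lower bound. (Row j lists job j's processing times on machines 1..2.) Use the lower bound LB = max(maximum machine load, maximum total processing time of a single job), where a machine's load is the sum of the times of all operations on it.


Machine loads:
  Machine 1: 2 + 2 + 2 = 6
  Machine 2: 10 + 8 + 8 = 26
Max machine load = 26
Job totals:
  Job 1: 12
  Job 2: 10
  Job 3: 10
Max job total = 12
Lower bound = max(26, 12) = 26

26


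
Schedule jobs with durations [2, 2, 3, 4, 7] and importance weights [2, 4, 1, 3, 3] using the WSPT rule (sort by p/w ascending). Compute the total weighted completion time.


Compute p/w ratios and sort ascending (WSPT): [(2, 4), (2, 2), (4, 3), (7, 3), (3, 1)]
Compute weighted completion times:
  Job (p=2,w=4): C=2, w*C=4*2=8
  Job (p=2,w=2): C=4, w*C=2*4=8
  Job (p=4,w=3): C=8, w*C=3*8=24
  Job (p=7,w=3): C=15, w*C=3*15=45
  Job (p=3,w=1): C=18, w*C=1*18=18
Total weighted completion time = 103

103


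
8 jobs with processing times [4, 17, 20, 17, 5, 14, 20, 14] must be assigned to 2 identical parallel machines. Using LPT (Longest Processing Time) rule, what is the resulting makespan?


Sort jobs in decreasing order (LPT): [20, 20, 17, 17, 14, 14, 5, 4]
Assign each job to the least loaded machine:
  Machine 1: jobs [20, 17, 14, 5], load = 56
  Machine 2: jobs [20, 17, 14, 4], load = 55
Makespan = max load = 56

56


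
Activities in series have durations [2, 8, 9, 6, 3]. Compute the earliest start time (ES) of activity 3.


Activity 3 starts after activities 1 through 2 complete.
Predecessor durations: [2, 8]
ES = 2 + 8 = 10

10


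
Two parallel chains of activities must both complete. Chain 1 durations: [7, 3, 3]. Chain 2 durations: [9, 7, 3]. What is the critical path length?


Path A total = 7 + 3 + 3 = 13
Path B total = 9 + 7 + 3 = 19
Critical path = longest path = max(13, 19) = 19

19


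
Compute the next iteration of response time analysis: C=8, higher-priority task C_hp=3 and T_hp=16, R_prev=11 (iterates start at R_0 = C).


R_next = C + ceil(R_prev / T_hp) * C_hp
ceil(11 / 16) = ceil(0.6875) = 1
Interference = 1 * 3 = 3
R_next = 8 + 3 = 11
R_next = R_prev, so the iteration has converged (response time = 11).

11


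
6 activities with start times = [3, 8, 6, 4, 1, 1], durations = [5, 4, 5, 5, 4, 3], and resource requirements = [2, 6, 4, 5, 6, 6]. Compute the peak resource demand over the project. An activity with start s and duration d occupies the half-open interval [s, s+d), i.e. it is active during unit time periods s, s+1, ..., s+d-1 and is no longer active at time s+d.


Each activity i is active on [start_i, start_i + duration_i).
Compute total resource usage per time slot:
  t=0: active resources = [], total = 0
  t=1: active resources = [6, 6], total = 12
  t=2: active resources = [6, 6], total = 12
  t=3: active resources = [2, 6, 6], total = 14
  t=4: active resources = [2, 5, 6], total = 13
  t=5: active resources = [2, 5], total = 7
  t=6: active resources = [2, 4, 5], total = 11
  t=7: active resources = [2, 4, 5], total = 11
  t=8: active resources = [6, 4, 5], total = 15
  t=9: active resources = [6, 4], total = 10
  t=10: active resources = [6, 4], total = 10
  t=11: active resources = [6], total = 6
Peak resource demand = 15

15


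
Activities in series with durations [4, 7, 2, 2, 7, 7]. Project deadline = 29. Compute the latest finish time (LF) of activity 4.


LF(activity 4) = deadline - sum of successor durations
Successors: activities 5 through 6 with durations [7, 7]
Sum of successor durations = 14
LF = 29 - 14 = 15

15


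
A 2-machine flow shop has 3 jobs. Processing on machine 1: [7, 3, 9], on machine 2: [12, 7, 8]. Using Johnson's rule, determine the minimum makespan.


Apply Johnson's rule:
  Group 1 (a <= b): [(2, 3, 7), (1, 7, 12)]
  Group 2 (a > b): [(3, 9, 8)]
Optimal job order: [2, 1, 3]
Schedule:
  Job 2: M1 done at 3, M2 done at 10
  Job 1: M1 done at 10, M2 done at 22
  Job 3: M1 done at 19, M2 done at 30
Makespan = 30

30


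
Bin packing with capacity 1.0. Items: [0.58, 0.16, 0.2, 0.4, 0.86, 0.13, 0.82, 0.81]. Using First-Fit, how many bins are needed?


Place items sequentially using First-Fit:
  Item 0.58 -> new Bin 1
  Item 0.16 -> Bin 1 (now 0.74)
  Item 0.2 -> Bin 1 (now 0.94)
  Item 0.4 -> new Bin 2
  Item 0.86 -> new Bin 3
  Item 0.13 -> Bin 2 (now 0.53)
  Item 0.82 -> new Bin 4
  Item 0.81 -> new Bin 5
Total bins used = 5

5


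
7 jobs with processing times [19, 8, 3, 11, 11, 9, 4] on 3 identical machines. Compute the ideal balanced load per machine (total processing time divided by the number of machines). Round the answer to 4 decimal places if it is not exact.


Total processing time = 19 + 8 + 3 + 11 + 11 + 9 + 4 = 65
Number of machines = 3
Ideal balanced load = 65 / 3 = 21.6667

21.6667


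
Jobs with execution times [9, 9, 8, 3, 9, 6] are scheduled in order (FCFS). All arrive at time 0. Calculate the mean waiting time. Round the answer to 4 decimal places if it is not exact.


FCFS order (as given): [9, 9, 8, 3, 9, 6]
Waiting times:
  Job 1: wait = 0
  Job 2: wait = 9
  Job 3: wait = 18
  Job 4: wait = 26
  Job 5: wait = 29
  Job 6: wait = 38
Sum of waiting times = 120
Average waiting time = 120/6 = 20.0

20.0


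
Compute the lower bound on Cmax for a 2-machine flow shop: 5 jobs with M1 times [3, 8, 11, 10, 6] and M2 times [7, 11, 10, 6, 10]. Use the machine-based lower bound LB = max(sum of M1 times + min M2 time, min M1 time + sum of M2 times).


LB1 = sum(M1 times) + min(M2 times) = 38 + 6 = 44
LB2 = min(M1 times) + sum(M2 times) = 3 + 44 = 47
Lower bound = max(LB1, LB2) = max(44, 47) = 47

47


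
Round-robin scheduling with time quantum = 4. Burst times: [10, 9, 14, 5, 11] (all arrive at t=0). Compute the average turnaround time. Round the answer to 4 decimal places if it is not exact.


Time quantum = 4
Execution trace:
  J1 runs 4 units, time = 4
  J2 runs 4 units, time = 8
  J3 runs 4 units, time = 12
  J4 runs 4 units, time = 16
  J5 runs 4 units, time = 20
  J1 runs 4 units, time = 24
  J2 runs 4 units, time = 28
  J3 runs 4 units, time = 32
  J4 runs 1 units, time = 33
  J5 runs 4 units, time = 37
  J1 runs 2 units, time = 39
  J2 runs 1 units, time = 40
  J3 runs 4 units, time = 44
  J5 runs 3 units, time = 47
  J3 runs 2 units, time = 49
Finish times: [39, 40, 49, 33, 47]
Average turnaround = 208/5 = 41.6

41.6


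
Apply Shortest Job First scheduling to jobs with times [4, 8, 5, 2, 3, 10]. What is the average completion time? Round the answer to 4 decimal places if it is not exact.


SJF order (ascending): [2, 3, 4, 5, 8, 10]
Completion times:
  Job 1: burst=2, C=2
  Job 2: burst=3, C=5
  Job 3: burst=4, C=9
  Job 4: burst=5, C=14
  Job 5: burst=8, C=22
  Job 6: burst=10, C=32
Average completion = 84/6 = 14.0

14.0


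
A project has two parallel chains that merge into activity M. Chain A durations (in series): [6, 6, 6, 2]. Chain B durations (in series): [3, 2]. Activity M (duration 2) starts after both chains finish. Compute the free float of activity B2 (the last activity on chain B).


ES(B2) = sum of predecessors on chain B = 3
EF(B2) = ES + duration = 3 + 2 = 5
Successor of B2 is M. ES(M) = max(sum(A), sum(B)) = max(20, 5) = 20
Free float = ES(successor) - EF(current) = 20 - 5 = 15

15


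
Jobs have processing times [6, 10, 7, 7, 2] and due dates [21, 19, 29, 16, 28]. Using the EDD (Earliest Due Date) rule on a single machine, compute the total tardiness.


Sort by due date (EDD order): [(7, 16), (10, 19), (6, 21), (2, 28), (7, 29)]
Compute completion times and tardiness:
  Job 1: p=7, d=16, C=7, tardiness=max(0,7-16)=0
  Job 2: p=10, d=19, C=17, tardiness=max(0,17-19)=0
  Job 3: p=6, d=21, C=23, tardiness=max(0,23-21)=2
  Job 4: p=2, d=28, C=25, tardiness=max(0,25-28)=0
  Job 5: p=7, d=29, C=32, tardiness=max(0,32-29)=3
Total tardiness = 5

5


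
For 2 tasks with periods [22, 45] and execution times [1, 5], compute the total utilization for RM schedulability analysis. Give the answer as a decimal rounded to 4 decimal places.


Compute individual utilizations (exact fractions):
  Task 1: C/T = 1/22 (approx. 0.0455)
  Task 2: C/T = 5/45 = 1/9 (approx. 0.1111)
Total utilization U = 1/22 + 1/9 = 31/198
Rounded to 4 decimal places: U = 0.1566
RM (Liu & Layland) bound for 2 tasks = 0.828427; compare with U = 31/198 (approx. 0.156566)
U <= bound, so schedulable by RM sufficient condition.

0.1566


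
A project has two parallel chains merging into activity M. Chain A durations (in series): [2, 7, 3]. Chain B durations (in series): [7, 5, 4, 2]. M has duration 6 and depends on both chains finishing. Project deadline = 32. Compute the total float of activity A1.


Forward pass: ES(A1) = sum of predecessors on chain A = 0
EF = ES + duration = 0 + 2 = 2
Backward pass: LF(M) = deadline = 32; LS(M) = 32 - 6 = 26
LF(A1) = LS(M) - sum(successors on chain A) = 26 - 10 = 16
LS = LF - duration = 16 - 2 = 14
Total float = LS - ES = 14 - 0 = 14

14


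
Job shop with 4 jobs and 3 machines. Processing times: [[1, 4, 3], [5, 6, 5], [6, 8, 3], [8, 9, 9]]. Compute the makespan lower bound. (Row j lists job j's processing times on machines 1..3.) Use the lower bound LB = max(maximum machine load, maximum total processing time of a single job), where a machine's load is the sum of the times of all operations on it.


Machine loads:
  Machine 1: 1 + 5 + 6 + 8 = 20
  Machine 2: 4 + 6 + 8 + 9 = 27
  Machine 3: 3 + 5 + 3 + 9 = 20
Max machine load = 27
Job totals:
  Job 1: 8
  Job 2: 16
  Job 3: 17
  Job 4: 26
Max job total = 26
Lower bound = max(27, 26) = 27

27


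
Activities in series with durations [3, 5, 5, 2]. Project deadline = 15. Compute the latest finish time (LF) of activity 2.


LF(activity 2) = deadline - sum of successor durations
Successors: activities 3 through 4 with durations [5, 2]
Sum of successor durations = 7
LF = 15 - 7 = 8

8


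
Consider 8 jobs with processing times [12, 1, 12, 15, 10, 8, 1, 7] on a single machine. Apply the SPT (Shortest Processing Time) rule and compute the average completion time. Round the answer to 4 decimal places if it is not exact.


Sort jobs by processing time (SPT order): [1, 1, 7, 8, 10, 12, 12, 15]
Compute completion times sequentially:
  Job 1: processing = 1, completes at 1
  Job 2: processing = 1, completes at 2
  Job 3: processing = 7, completes at 9
  Job 4: processing = 8, completes at 17
  Job 5: processing = 10, completes at 27
  Job 6: processing = 12, completes at 39
  Job 7: processing = 12, completes at 51
  Job 8: processing = 15, completes at 66
Sum of completion times = 212
Average completion time = 212/8 = 26.5

26.5


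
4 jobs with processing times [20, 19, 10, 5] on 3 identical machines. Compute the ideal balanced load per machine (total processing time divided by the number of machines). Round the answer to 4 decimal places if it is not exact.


Total processing time = 20 + 19 + 10 + 5 = 54
Number of machines = 3
Ideal balanced load = 54 / 3 = 18.0

18.0


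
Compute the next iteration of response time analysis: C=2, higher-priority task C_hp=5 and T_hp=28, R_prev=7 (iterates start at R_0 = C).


R_next = C + ceil(R_prev / T_hp) * C_hp
ceil(7 / 28) = ceil(0.25) = 1
Interference = 1 * 5 = 5
R_next = 2 + 5 = 7
R_next = R_prev, so the iteration has converged (response time = 7).

7


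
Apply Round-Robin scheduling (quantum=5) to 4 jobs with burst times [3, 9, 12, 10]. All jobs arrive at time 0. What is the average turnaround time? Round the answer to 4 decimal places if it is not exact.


Time quantum = 5
Execution trace:
  J1 runs 3 units, time = 3
  J2 runs 5 units, time = 8
  J3 runs 5 units, time = 13
  J4 runs 5 units, time = 18
  J2 runs 4 units, time = 22
  J3 runs 5 units, time = 27
  J4 runs 5 units, time = 32
  J3 runs 2 units, time = 34
Finish times: [3, 22, 34, 32]
Average turnaround = 91/4 = 22.75

22.75


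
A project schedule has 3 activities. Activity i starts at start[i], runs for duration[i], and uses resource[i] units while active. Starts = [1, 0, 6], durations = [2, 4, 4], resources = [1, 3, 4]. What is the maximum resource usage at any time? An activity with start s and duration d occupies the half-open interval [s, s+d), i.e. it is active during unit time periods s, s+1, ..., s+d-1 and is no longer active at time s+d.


Each activity i is active on [start_i, start_i + duration_i).
Compute total resource usage per time slot:
  t=0: active resources = [3], total = 3
  t=1: active resources = [1, 3], total = 4
  t=2: active resources = [1, 3], total = 4
  t=3: active resources = [3], total = 3
  t=4: active resources = [], total = 0
  t=5: active resources = [], total = 0
  t=6: active resources = [4], total = 4
  t=7: active resources = [4], total = 4
  t=8: active resources = [4], total = 4
  t=9: active resources = [4], total = 4
Peak resource demand = 4

4


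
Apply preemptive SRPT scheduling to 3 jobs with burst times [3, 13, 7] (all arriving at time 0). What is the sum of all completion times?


Since all jobs arrive at t=0, SRPT equals SPT ordering.
SPT order: [3, 7, 13]
Completion times:
  Job 1: p=3, C=3
  Job 2: p=7, C=10
  Job 3: p=13, C=23
Total completion time = 3 + 10 + 23 = 36

36


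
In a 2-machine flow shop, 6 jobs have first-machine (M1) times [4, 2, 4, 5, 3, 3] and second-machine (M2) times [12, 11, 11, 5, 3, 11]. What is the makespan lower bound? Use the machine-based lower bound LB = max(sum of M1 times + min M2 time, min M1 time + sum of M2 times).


LB1 = sum(M1 times) + min(M2 times) = 21 + 3 = 24
LB2 = min(M1 times) + sum(M2 times) = 2 + 53 = 55
Lower bound = max(LB1, LB2) = max(24, 55) = 55

55


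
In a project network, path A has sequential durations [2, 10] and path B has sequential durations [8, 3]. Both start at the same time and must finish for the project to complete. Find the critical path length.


Path A total = 2 + 10 = 12
Path B total = 8 + 3 = 11
Critical path = longest path = max(12, 11) = 12

12


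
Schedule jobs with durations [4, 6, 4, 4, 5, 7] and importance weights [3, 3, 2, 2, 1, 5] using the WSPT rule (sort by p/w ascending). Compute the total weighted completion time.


Compute p/w ratios and sort ascending (WSPT): [(4, 3), (7, 5), (6, 3), (4, 2), (4, 2), (5, 1)]
Compute weighted completion times:
  Job (p=4,w=3): C=4, w*C=3*4=12
  Job (p=7,w=5): C=11, w*C=5*11=55
  Job (p=6,w=3): C=17, w*C=3*17=51
  Job (p=4,w=2): C=21, w*C=2*21=42
  Job (p=4,w=2): C=25, w*C=2*25=50
  Job (p=5,w=1): C=30, w*C=1*30=30
Total weighted completion time = 240

240


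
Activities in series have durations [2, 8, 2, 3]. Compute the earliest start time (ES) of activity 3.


Activity 3 starts after activities 1 through 2 complete.
Predecessor durations: [2, 8]
ES = 2 + 8 = 10

10


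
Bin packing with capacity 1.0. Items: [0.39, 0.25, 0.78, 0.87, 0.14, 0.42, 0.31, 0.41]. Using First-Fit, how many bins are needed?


Place items sequentially using First-Fit:
  Item 0.39 -> new Bin 1
  Item 0.25 -> Bin 1 (now 0.64)
  Item 0.78 -> new Bin 2
  Item 0.87 -> new Bin 3
  Item 0.14 -> Bin 1 (now 0.78)
  Item 0.42 -> new Bin 4
  Item 0.31 -> Bin 4 (now 0.73)
  Item 0.41 -> new Bin 5
Total bins used = 5

5


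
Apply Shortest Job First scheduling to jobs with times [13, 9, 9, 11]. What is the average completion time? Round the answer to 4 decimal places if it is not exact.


SJF order (ascending): [9, 9, 11, 13]
Completion times:
  Job 1: burst=9, C=9
  Job 2: burst=9, C=18
  Job 3: burst=11, C=29
  Job 4: burst=13, C=42
Average completion = 98/4 = 24.5

24.5


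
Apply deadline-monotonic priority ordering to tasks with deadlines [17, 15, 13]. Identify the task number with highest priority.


Sort tasks by relative deadline (ascending):
  Task 3: deadline = 13
  Task 2: deadline = 15
  Task 1: deadline = 17
Priority order (highest first): [3, 2, 1]
Highest priority task = 3

3


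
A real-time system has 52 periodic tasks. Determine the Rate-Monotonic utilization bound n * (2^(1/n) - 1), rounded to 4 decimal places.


Compute 2^(1/52) = 1.0134189907
Subtract 1: 1.0134189907 - 1 = 0.0134189907
Multiply by n: 52 * 0.0134189907 = 0.6977875164
Round to 4 dp: 0.6978

0.6978


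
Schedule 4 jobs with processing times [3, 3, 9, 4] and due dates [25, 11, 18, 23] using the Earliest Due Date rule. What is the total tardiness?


Sort by due date (EDD order): [(3, 11), (9, 18), (4, 23), (3, 25)]
Compute completion times and tardiness:
  Job 1: p=3, d=11, C=3, tardiness=max(0,3-11)=0
  Job 2: p=9, d=18, C=12, tardiness=max(0,12-18)=0
  Job 3: p=4, d=23, C=16, tardiness=max(0,16-23)=0
  Job 4: p=3, d=25, C=19, tardiness=max(0,19-25)=0
Total tardiness = 0

0


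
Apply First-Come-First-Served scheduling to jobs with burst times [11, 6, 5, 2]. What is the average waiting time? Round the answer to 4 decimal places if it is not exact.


FCFS order (as given): [11, 6, 5, 2]
Waiting times:
  Job 1: wait = 0
  Job 2: wait = 11
  Job 3: wait = 17
  Job 4: wait = 22
Sum of waiting times = 50
Average waiting time = 50/4 = 12.5

12.5


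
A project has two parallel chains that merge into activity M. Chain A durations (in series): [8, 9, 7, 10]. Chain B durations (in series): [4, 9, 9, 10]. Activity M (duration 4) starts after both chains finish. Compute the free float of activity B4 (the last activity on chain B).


ES(B4) = sum of predecessors on chain B = 22
EF(B4) = ES + duration = 22 + 10 = 32
Successor of B4 is M. ES(M) = max(sum(A), sum(B)) = max(34, 32) = 34
Free float = ES(successor) - EF(current) = 34 - 32 = 2

2


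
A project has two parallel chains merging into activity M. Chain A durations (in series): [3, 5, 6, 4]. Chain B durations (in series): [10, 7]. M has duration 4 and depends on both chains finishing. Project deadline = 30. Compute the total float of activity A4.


Forward pass: ES(A4) = sum of predecessors on chain A = 14
EF = ES + duration = 14 + 4 = 18
Backward pass: LF(M) = deadline = 30; LS(M) = 30 - 4 = 26
LF(A4) = LS(M) - sum(successors on chain A) = 26 - 0 = 26
LS = LF - duration = 26 - 4 = 22
Total float = LS - ES = 22 - 14 = 8

8


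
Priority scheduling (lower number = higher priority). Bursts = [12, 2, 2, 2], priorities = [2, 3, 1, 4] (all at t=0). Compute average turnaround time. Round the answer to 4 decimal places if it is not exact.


Sort by priority (ascending = highest first):
Order: [(1, 2), (2, 12), (3, 2), (4, 2)]
Completion times:
  Priority 1, burst=2, C=2
  Priority 2, burst=12, C=14
  Priority 3, burst=2, C=16
  Priority 4, burst=2, C=18
Average turnaround = 50/4 = 12.5

12.5


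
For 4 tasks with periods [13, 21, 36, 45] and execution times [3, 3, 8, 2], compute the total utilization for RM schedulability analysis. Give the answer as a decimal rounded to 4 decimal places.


Compute individual utilizations (exact fractions):
  Task 1: C/T = 3/13 (approx. 0.2308)
  Task 2: C/T = 3/21 = 1/7 (approx. 0.1429)
  Task 3: C/T = 8/36 = 2/9 (approx. 0.2222)
  Task 4: C/T = 2/45 (approx. 0.0444)
Total utilization U = 3/13 + 1/7 + 2/9 + 2/45 = 874/1365
Rounded to 4 decimal places: U = 0.6403
RM (Liu & Layland) bound for 4 tasks = 0.756828; compare with U = 874/1365 (approx. 0.640293)
U <= bound, so schedulable by RM sufficient condition.

0.6403


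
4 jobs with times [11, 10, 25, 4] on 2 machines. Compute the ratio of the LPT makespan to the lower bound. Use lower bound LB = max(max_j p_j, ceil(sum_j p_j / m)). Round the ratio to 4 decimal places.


LPT order: [25, 11, 10, 4]
Machine loads after assignment: [25, 25]
LPT makespan = 25
Lower bound = max(max_job, ceil(total/2)) = max(25, 25) = 25
Ratio = 25 / 25 = 1.0

1.0


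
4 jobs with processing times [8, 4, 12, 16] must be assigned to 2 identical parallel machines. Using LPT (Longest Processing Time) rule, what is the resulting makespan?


Sort jobs in decreasing order (LPT): [16, 12, 8, 4]
Assign each job to the least loaded machine:
  Machine 1: jobs [16, 4], load = 20
  Machine 2: jobs [12, 8], load = 20
Makespan = max load = 20

20


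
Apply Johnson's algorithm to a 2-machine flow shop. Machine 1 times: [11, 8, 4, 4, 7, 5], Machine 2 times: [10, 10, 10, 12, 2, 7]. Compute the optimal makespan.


Apply Johnson's rule:
  Group 1 (a <= b): [(3, 4, 10), (4, 4, 12), (6, 5, 7), (2, 8, 10)]
  Group 2 (a > b): [(1, 11, 10), (5, 7, 2)]
Optimal job order: [3, 4, 6, 2, 1, 5]
Schedule:
  Job 3: M1 done at 4, M2 done at 14
  Job 4: M1 done at 8, M2 done at 26
  Job 6: M1 done at 13, M2 done at 33
  Job 2: M1 done at 21, M2 done at 43
  Job 1: M1 done at 32, M2 done at 53
  Job 5: M1 done at 39, M2 done at 55
Makespan = 55

55


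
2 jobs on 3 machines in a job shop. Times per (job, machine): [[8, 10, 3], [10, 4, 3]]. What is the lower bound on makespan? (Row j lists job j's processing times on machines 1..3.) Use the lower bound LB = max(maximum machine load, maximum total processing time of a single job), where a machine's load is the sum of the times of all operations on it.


Machine loads:
  Machine 1: 8 + 10 = 18
  Machine 2: 10 + 4 = 14
  Machine 3: 3 + 3 = 6
Max machine load = 18
Job totals:
  Job 1: 21
  Job 2: 17
Max job total = 21
Lower bound = max(18, 21) = 21

21
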